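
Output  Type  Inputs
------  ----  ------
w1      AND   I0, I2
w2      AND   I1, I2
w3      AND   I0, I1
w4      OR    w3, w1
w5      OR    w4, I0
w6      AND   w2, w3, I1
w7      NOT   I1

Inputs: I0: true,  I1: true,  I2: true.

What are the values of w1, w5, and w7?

w1 = I0 AND I2 = true AND true = true
w3 = I0 AND I1 = true AND true = true
w4 = w3 OR w1 = true OR true = true
w5 = w4 OR I0 = true OR true = true
w7 = NOT I1 = NOT true = false

w1 = true, w5 = true, w7 = false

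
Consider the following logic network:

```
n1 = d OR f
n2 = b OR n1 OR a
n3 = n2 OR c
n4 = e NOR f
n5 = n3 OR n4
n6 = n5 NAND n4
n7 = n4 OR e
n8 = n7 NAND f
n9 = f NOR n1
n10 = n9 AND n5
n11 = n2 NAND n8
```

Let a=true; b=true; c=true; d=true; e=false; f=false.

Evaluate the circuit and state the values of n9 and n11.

n9 = false, n11 = false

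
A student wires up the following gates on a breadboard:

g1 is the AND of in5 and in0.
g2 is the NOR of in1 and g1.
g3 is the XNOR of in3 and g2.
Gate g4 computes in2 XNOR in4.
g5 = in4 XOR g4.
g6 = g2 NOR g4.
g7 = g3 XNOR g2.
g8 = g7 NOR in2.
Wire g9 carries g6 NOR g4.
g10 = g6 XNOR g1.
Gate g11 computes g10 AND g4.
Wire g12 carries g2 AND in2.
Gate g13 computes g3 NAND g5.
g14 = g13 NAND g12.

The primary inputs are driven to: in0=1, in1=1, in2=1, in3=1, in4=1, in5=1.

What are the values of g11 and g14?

g11 = 0, g14 = 1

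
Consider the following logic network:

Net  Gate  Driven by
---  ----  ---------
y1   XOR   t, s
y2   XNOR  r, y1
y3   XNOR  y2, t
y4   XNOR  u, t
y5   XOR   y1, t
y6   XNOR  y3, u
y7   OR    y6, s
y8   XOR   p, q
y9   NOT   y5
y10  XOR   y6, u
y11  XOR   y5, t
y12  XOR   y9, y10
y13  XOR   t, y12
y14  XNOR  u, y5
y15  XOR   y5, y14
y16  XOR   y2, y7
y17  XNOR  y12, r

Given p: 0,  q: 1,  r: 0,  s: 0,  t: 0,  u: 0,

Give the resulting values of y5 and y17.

y1 = t XOR s = 0 XOR 0 = 0
y2 = r XNOR y1 = 0 XNOR 0 = 1
y3 = y2 XNOR t = 1 XNOR 0 = 0
y5 = y1 XOR t = 0 XOR 0 = 0
y6 = y3 XNOR u = 0 XNOR 0 = 1
y9 = NOT y5 = NOT 0 = 1
y10 = y6 XOR u = 1 XOR 0 = 1
y12 = y9 XOR y10 = 1 XOR 1 = 0
y17 = y12 XNOR r = 0 XNOR 0 = 1

y5 = 0; y17 = 1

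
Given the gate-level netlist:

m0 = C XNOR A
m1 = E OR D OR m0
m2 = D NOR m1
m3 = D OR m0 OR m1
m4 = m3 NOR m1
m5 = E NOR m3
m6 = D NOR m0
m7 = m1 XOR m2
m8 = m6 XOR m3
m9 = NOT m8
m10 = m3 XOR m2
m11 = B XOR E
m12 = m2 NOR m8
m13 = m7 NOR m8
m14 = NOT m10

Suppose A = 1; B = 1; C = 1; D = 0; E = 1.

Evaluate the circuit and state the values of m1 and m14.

m0 = C XNOR A = 1 XNOR 1 = 1
m1 = E OR D OR m0 = 1 OR 0 OR 1 = 1
m2 = D NOR m1 = 0 NOR 1 = 0
m3 = D OR m0 OR m1 = 0 OR 1 OR 1 = 1
m10 = m3 XOR m2 = 1 XOR 0 = 1
m14 = NOT m10 = NOT 1 = 0

m1 = 1  m14 = 0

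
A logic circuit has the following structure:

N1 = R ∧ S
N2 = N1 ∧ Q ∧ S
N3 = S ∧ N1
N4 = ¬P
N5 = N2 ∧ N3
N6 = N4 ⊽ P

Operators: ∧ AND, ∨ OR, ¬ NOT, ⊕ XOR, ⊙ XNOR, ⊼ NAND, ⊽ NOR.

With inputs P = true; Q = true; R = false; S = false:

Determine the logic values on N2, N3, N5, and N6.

N1 = R AND S = false AND false = false
N2 = N1 AND Q AND S = false AND true AND false = false
N3 = S AND N1 = false AND false = false
N4 = NOT P = NOT true = false
N5 = N2 AND N3 = false AND false = false
N6 = N4 NOR P = false NOR true = false

N2 = false; N3 = false; N5 = false; N6 = false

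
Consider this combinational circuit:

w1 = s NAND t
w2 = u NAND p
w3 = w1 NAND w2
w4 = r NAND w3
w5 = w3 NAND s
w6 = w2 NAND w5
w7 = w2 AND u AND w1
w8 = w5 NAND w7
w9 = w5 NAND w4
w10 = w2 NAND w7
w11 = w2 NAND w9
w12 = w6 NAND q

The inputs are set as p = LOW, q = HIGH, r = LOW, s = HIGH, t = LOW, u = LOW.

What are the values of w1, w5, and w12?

w1 = HIGH, w5 = HIGH, w12 = HIGH

w1 = s NAND t = HIGH NAND LOW = HIGH
w2 = u NAND p = LOW NAND LOW = HIGH
w3 = w1 NAND w2 = HIGH NAND HIGH = LOW
w5 = w3 NAND s = LOW NAND HIGH = HIGH
w6 = w2 NAND w5 = HIGH NAND HIGH = LOW
w12 = w6 NAND q = LOW NAND HIGH = HIGH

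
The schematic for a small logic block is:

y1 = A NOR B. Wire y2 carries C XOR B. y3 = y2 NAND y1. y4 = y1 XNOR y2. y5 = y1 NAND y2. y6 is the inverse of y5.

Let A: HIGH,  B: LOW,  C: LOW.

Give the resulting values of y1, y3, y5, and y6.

y1 = A NOR B = HIGH NOR LOW = LOW
y2 = C XOR B = LOW XOR LOW = LOW
y3 = y2 NAND y1 = LOW NAND LOW = HIGH
y5 = y1 NAND y2 = LOW NAND LOW = HIGH
y6 = NOT y5 = NOT HIGH = LOW

y1 = LOW, y3 = HIGH, y5 = HIGH, y6 = LOW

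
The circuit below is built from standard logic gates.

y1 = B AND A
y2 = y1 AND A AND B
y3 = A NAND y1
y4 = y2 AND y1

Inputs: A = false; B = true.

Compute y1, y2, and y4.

y1 = false  y2 = false  y4 = false

y1 = B AND A = true AND false = false
y2 = y1 AND A AND B = false AND false AND true = false
y4 = y2 AND y1 = false AND false = false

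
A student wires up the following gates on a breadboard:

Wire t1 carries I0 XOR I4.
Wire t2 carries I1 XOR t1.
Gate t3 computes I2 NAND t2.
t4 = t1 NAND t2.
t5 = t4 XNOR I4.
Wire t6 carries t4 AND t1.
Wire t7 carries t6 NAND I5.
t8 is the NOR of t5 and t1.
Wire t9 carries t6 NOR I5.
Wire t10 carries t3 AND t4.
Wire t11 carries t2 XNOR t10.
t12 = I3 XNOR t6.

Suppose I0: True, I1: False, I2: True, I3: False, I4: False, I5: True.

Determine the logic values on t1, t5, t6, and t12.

t1 = True, t5 = True, t6 = False, t12 = True

t1 = I0 XOR I4 = True XOR False = True
t2 = I1 XOR t1 = False XOR True = True
t4 = t1 NAND t2 = True NAND True = False
t5 = t4 XNOR I4 = False XNOR False = True
t6 = t4 AND t1 = False AND True = False
t12 = I3 XNOR t6 = False XNOR False = True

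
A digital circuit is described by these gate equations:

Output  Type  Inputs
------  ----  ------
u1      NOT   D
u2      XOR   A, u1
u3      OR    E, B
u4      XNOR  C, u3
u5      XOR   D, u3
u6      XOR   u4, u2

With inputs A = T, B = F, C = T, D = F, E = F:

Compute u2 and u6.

u2 = F, u6 = F

u1 = NOT D = NOT F = T
u2 = A XOR u1 = T XOR T = F
u3 = E OR B = F OR F = F
u4 = C XNOR u3 = T XNOR F = F
u6 = u4 XOR u2 = F XOR F = F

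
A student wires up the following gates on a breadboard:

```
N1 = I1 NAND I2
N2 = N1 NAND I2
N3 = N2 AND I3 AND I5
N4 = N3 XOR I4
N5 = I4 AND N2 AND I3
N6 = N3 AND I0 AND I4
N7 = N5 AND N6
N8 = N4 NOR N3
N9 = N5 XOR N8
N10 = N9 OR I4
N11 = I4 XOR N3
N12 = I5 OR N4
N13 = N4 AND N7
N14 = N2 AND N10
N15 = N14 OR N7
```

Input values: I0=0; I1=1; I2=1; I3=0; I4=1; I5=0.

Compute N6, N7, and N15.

N1 = I1 NAND I2 = 1 NAND 1 = 0
N2 = N1 NAND I2 = 0 NAND 1 = 1
N3 = N2 AND I3 AND I5 = 1 AND 0 AND 0 = 0
N4 = N3 XOR I4 = 0 XOR 1 = 1
N5 = I4 AND N2 AND I3 = 1 AND 1 AND 0 = 0
N6 = N3 AND I0 AND I4 = 0 AND 0 AND 1 = 0
N7 = N5 AND N6 = 0 AND 0 = 0
N8 = N4 NOR N3 = 1 NOR 0 = 0
N9 = N5 XOR N8 = 0 XOR 0 = 0
N10 = N9 OR I4 = 0 OR 1 = 1
N14 = N2 AND N10 = 1 AND 1 = 1
N15 = N14 OR N7 = 1 OR 0 = 1

N6 = 0  N7 = 0  N15 = 1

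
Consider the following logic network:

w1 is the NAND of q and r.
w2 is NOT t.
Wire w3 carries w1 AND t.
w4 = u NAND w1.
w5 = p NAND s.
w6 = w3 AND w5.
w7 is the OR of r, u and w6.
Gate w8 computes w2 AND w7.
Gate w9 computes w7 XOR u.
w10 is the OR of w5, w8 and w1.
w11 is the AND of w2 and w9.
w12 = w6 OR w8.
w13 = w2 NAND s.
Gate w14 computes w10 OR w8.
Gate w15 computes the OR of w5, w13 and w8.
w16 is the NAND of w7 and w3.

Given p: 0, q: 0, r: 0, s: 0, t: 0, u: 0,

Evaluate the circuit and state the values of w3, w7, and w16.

w3 = 0; w7 = 0; w16 = 1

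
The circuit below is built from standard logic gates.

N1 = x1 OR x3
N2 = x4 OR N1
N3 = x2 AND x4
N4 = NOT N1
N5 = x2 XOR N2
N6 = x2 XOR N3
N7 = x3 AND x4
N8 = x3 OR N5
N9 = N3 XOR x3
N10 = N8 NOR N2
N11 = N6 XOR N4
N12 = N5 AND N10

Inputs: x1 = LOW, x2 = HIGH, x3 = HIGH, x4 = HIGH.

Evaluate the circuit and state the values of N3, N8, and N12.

N3 = HIGH; N8 = HIGH; N12 = LOW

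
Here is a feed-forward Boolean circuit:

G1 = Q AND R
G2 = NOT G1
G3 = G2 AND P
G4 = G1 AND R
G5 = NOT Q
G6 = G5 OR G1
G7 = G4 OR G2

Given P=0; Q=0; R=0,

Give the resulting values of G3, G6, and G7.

G3 = 0, G6 = 1, G7 = 1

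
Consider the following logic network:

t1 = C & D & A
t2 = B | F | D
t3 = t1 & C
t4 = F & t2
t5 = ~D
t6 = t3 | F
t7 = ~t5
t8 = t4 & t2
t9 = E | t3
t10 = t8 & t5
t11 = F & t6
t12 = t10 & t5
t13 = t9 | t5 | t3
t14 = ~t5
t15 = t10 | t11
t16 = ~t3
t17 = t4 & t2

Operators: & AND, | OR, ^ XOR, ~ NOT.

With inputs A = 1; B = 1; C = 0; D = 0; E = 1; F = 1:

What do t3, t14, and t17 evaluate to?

t1 = C AND D AND A = 0 AND 0 AND 1 = 0
t2 = B OR F OR D = 1 OR 1 OR 0 = 1
t3 = t1 AND C = 0 AND 0 = 0
t4 = F AND t2 = 1 AND 1 = 1
t5 = NOT D = NOT 0 = 1
t14 = NOT t5 = NOT 1 = 0
t17 = t4 AND t2 = 1 AND 1 = 1

t3 = 0; t14 = 0; t17 = 1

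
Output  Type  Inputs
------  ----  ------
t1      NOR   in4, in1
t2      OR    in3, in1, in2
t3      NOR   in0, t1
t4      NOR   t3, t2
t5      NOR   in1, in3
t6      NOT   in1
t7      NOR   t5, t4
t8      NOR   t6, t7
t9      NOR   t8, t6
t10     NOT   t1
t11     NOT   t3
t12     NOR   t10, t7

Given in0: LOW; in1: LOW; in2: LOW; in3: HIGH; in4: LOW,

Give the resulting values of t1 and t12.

t1 = in4 NOR in1 = LOW NOR LOW = HIGH
t2 = in3 OR in1 OR in2 = HIGH OR LOW OR LOW = HIGH
t3 = in0 NOR t1 = LOW NOR HIGH = LOW
t4 = t3 NOR t2 = LOW NOR HIGH = LOW
t5 = in1 NOR in3 = LOW NOR HIGH = LOW
t7 = t5 NOR t4 = LOW NOR LOW = HIGH
t10 = NOT t1 = NOT HIGH = LOW
t12 = t10 NOR t7 = LOW NOR HIGH = LOW

t1 = HIGH; t12 = LOW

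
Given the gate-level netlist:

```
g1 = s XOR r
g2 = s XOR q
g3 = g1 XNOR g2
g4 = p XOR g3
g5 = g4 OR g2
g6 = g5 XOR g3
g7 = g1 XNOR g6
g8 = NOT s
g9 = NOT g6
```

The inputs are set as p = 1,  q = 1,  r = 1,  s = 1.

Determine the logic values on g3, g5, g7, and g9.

g3 = 1; g5 = 0; g7 = 0; g9 = 0

g1 = s XOR r = 1 XOR 1 = 0
g2 = s XOR q = 1 XOR 1 = 0
g3 = g1 XNOR g2 = 0 XNOR 0 = 1
g4 = p XOR g3 = 1 XOR 1 = 0
g5 = g4 OR g2 = 0 OR 0 = 0
g6 = g5 XOR g3 = 0 XOR 1 = 1
g7 = g1 XNOR g6 = 0 XNOR 1 = 0
g9 = NOT g6 = NOT 1 = 0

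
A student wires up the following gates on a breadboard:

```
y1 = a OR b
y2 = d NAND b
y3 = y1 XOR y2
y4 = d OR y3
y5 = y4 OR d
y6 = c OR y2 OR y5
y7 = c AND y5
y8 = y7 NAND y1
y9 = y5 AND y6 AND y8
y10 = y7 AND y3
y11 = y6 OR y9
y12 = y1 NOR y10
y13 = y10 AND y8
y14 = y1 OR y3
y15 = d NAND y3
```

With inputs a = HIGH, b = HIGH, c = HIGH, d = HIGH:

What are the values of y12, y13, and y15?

y12 = LOW  y13 = LOW  y15 = LOW

y1 = a OR b = HIGH OR HIGH = HIGH
y2 = d NAND b = HIGH NAND HIGH = LOW
y3 = y1 XOR y2 = HIGH XOR LOW = HIGH
y4 = d OR y3 = HIGH OR HIGH = HIGH
y5 = y4 OR d = HIGH OR HIGH = HIGH
y7 = c AND y5 = HIGH AND HIGH = HIGH
y8 = y7 NAND y1 = HIGH NAND HIGH = LOW
y10 = y7 AND y3 = HIGH AND HIGH = HIGH
y12 = y1 NOR y10 = HIGH NOR HIGH = LOW
y13 = y10 AND y8 = HIGH AND LOW = LOW
y15 = d NAND y3 = HIGH NAND HIGH = LOW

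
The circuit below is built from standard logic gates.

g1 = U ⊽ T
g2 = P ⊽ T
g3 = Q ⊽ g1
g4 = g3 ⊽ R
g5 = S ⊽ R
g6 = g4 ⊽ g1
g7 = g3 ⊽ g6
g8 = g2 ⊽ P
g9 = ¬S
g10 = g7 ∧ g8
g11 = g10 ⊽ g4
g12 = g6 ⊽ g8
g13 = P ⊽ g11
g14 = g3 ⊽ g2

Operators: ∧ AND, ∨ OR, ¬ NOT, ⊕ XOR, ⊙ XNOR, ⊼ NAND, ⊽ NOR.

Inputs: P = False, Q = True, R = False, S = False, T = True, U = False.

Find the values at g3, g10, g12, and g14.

g3 = False, g10 = True, g12 = False, g14 = True

g1 = U NOR T = False NOR True = False
g2 = P NOR T = False NOR True = False
g3 = Q NOR g1 = True NOR False = False
g4 = g3 NOR R = False NOR False = True
g6 = g4 NOR g1 = True NOR False = False
g7 = g3 NOR g6 = False NOR False = True
g8 = g2 NOR P = False NOR False = True
g10 = g7 AND g8 = True AND True = True
g12 = g6 NOR g8 = False NOR True = False
g14 = g3 NOR g2 = False NOR False = True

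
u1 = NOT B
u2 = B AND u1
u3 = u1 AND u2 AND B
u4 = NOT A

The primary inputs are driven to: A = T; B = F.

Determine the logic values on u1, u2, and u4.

u1 = T, u2 = F, u4 = F

u1 = NOT B = NOT F = T
u2 = B AND u1 = F AND T = F
u4 = NOT A = NOT T = F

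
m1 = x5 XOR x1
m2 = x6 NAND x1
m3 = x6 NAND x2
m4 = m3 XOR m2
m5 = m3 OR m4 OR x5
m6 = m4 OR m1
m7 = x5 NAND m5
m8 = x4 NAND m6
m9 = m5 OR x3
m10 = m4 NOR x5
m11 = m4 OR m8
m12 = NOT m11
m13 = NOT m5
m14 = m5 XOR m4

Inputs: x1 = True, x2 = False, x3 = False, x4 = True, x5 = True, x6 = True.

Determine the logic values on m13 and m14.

m2 = x6 NAND x1 = True NAND True = False
m3 = x6 NAND x2 = True NAND False = True
m4 = m3 XOR m2 = True XOR False = True
m5 = m3 OR m4 OR x5 = True OR True OR True = True
m13 = NOT m5 = NOT True = False
m14 = m5 XOR m4 = True XOR True = False

m13 = False, m14 = False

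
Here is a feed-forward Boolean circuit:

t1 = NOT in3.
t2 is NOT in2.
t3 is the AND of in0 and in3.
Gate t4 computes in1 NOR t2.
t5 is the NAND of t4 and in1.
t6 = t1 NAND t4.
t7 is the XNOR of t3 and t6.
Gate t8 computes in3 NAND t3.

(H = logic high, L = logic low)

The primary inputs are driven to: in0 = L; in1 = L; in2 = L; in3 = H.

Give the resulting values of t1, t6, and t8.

t1 = NOT in3 = NOT H = L
t2 = NOT in2 = NOT L = H
t3 = in0 AND in3 = L AND H = L
t4 = in1 NOR t2 = L NOR H = L
t6 = t1 NAND t4 = L NAND L = H
t8 = in3 NAND t3 = H NAND L = H

t1 = L, t6 = H, t8 = H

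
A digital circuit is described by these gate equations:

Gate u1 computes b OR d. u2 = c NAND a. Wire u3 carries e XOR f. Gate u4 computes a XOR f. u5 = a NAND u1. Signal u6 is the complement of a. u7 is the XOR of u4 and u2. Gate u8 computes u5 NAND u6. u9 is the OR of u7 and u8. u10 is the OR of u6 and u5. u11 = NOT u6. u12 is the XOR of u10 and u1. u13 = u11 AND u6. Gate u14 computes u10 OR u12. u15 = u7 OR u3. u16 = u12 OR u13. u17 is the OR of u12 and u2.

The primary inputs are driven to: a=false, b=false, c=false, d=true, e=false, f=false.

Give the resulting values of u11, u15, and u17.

u11 = false  u15 = true  u17 = true

u1 = b OR d = false OR true = true
u2 = c NAND a = false NAND false = true
u3 = e XOR f = false XOR false = false
u4 = a XOR f = false XOR false = false
u5 = a NAND u1 = false NAND true = true
u6 = NOT a = NOT false = true
u7 = u4 XOR u2 = false XOR true = true
u10 = u6 OR u5 = true OR true = true
u11 = NOT u6 = NOT true = false
u12 = u10 XOR u1 = true XOR true = false
u15 = u7 OR u3 = true OR false = true
u17 = u12 OR u2 = false OR true = true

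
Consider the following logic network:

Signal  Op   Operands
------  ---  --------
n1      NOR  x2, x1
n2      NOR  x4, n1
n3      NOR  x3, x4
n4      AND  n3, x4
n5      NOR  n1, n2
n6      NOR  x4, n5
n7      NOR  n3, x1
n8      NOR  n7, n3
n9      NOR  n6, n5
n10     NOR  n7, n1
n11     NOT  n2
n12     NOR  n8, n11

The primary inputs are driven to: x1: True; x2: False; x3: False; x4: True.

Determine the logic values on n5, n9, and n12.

n5 = True, n9 = False, n12 = False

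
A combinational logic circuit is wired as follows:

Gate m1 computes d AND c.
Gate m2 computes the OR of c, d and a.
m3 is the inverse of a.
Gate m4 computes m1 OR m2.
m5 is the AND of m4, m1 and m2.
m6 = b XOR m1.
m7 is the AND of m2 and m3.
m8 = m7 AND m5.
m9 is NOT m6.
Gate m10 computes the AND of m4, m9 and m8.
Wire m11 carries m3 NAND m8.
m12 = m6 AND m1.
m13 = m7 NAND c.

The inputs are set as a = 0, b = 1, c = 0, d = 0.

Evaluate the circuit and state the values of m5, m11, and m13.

m1 = d AND c = 0 AND 0 = 0
m2 = c OR d OR a = 0 OR 0 OR 0 = 0
m3 = NOT a = NOT 0 = 1
m4 = m1 OR m2 = 0 OR 0 = 0
m5 = m4 AND m1 AND m2 = 0 AND 0 AND 0 = 0
m7 = m2 AND m3 = 0 AND 1 = 0
m8 = m7 AND m5 = 0 AND 0 = 0
m11 = m3 NAND m8 = 1 NAND 0 = 1
m13 = m7 NAND c = 0 NAND 0 = 1

m5 = 0, m11 = 1, m13 = 1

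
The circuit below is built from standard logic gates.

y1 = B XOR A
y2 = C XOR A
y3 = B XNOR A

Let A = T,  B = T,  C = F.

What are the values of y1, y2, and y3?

y1 = F, y2 = T, y3 = T

y1 = T XOR T = F
y2 = F XOR T = T
y3 = T XNOR T = T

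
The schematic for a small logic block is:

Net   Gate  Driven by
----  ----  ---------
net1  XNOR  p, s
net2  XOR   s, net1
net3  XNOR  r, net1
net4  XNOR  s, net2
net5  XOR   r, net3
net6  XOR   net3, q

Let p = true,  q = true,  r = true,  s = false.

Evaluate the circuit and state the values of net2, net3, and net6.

net1 = p XNOR s = true XNOR false = false
net2 = s XOR net1 = false XOR false = false
net3 = r XNOR net1 = true XNOR false = false
net6 = net3 XOR q = false XOR true = true

net2 = false, net3 = false, net6 = true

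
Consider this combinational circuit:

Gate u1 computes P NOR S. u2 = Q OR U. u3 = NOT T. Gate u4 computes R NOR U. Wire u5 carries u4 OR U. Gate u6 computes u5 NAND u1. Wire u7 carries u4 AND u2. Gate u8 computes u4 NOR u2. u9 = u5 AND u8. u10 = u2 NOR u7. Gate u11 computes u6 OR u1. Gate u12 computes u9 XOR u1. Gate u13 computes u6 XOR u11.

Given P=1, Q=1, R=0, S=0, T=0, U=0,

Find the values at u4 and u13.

u4 = 1, u13 = 0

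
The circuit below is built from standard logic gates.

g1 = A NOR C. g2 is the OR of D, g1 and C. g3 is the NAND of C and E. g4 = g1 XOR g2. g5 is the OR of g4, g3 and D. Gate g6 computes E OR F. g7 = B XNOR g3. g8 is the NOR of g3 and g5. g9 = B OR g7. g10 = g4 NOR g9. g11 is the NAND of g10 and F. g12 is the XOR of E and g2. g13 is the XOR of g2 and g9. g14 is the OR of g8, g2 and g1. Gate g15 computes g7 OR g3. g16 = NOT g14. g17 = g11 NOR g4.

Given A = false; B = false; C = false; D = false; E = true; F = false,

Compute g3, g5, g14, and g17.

g3 = true  g5 = true  g14 = true  g17 = false

g1 = A NOR C = false NOR false = true
g2 = D OR g1 OR C = false OR true OR false = true
g3 = C NAND E = false NAND true = true
g4 = g1 XOR g2 = true XOR true = false
g5 = g4 OR g3 OR D = false OR true OR false = true
g7 = B XNOR g3 = false XNOR true = false
g8 = g3 NOR g5 = true NOR true = false
g9 = B OR g7 = false OR false = false
g10 = g4 NOR g9 = false NOR false = true
g11 = g10 NAND F = true NAND false = true
g14 = g8 OR g2 OR g1 = false OR true OR true = true
g17 = g11 NOR g4 = true NOR false = false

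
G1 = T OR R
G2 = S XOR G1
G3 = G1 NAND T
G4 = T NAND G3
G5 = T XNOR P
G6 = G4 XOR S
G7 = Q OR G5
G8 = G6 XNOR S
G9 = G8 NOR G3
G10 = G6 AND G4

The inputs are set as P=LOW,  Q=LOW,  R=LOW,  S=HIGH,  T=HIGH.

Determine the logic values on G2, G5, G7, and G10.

G2 = LOW, G5 = LOW, G7 = LOW, G10 = LOW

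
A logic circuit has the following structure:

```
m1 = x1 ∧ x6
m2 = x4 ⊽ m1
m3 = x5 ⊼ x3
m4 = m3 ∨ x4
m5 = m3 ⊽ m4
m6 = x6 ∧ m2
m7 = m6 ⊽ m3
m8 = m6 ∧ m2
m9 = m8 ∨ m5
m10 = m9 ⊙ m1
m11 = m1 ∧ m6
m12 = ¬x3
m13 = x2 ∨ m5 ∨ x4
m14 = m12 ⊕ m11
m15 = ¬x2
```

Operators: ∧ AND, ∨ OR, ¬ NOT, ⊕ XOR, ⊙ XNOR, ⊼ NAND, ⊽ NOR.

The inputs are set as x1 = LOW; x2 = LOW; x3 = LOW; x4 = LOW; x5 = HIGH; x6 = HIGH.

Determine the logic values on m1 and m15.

m1 = x1 AND x6 = LOW AND HIGH = LOW
m15 = NOT x2 = NOT LOW = HIGH

m1 = LOW; m15 = HIGH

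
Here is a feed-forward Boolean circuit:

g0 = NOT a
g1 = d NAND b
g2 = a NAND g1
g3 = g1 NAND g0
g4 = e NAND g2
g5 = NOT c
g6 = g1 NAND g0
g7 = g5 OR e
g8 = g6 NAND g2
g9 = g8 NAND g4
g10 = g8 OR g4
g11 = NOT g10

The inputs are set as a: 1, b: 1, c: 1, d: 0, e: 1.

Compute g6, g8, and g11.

g6 = 1; g8 = 1; g11 = 0

g0 = NOT a = NOT 1 = 0
g1 = d NAND b = 0 NAND 1 = 1
g2 = a NAND g1 = 1 NAND 1 = 0
g4 = e NAND g2 = 1 NAND 0 = 1
g6 = g1 NAND g0 = 1 NAND 0 = 1
g8 = g6 NAND g2 = 1 NAND 0 = 1
g10 = g8 OR g4 = 1 OR 1 = 1
g11 = NOT g10 = NOT 1 = 0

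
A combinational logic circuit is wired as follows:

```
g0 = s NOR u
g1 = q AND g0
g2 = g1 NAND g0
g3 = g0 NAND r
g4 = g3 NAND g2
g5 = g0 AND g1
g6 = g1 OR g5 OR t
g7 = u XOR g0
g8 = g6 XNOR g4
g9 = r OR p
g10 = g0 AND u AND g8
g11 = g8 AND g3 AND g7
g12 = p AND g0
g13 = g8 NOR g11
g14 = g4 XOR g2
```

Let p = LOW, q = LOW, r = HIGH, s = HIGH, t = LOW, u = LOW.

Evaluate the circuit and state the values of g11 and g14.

g0 = s NOR u = HIGH NOR LOW = LOW
g1 = q AND g0 = LOW AND LOW = LOW
g2 = g1 NAND g0 = LOW NAND LOW = HIGH
g3 = g0 NAND r = LOW NAND HIGH = HIGH
g4 = g3 NAND g2 = HIGH NAND HIGH = LOW
g5 = g0 AND g1 = LOW AND LOW = LOW
g6 = g1 OR g5 OR t = LOW OR LOW OR LOW = LOW
g7 = u XOR g0 = LOW XOR LOW = LOW
g8 = g6 XNOR g4 = LOW XNOR LOW = HIGH
g11 = g8 AND g3 AND g7 = HIGH AND HIGH AND LOW = LOW
g14 = g4 XOR g2 = LOW XOR HIGH = HIGH

g11 = LOW  g14 = HIGH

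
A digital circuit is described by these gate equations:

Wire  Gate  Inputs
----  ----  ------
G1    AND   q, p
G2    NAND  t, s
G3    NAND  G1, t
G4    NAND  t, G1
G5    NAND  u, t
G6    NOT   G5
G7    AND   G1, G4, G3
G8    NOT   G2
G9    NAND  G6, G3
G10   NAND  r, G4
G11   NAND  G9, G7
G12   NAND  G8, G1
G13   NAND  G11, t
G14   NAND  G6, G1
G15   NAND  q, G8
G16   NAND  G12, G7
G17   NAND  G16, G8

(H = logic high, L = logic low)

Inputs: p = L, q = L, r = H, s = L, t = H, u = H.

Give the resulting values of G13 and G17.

G13 = L, G17 = H

G1 = q AND p = L AND L = L
G2 = t NAND s = H NAND L = H
G3 = G1 NAND t = L NAND H = H
G4 = t NAND G1 = H NAND L = H
G5 = u NAND t = H NAND H = L
G6 = NOT G5 = NOT L = H
G7 = G1 AND G4 AND G3 = L AND H AND H = L
G8 = NOT G2 = NOT H = L
G9 = G6 NAND G3 = H NAND H = L
G11 = G9 NAND G7 = L NAND L = H
G12 = G8 NAND G1 = L NAND L = H
G13 = G11 NAND t = H NAND H = L
G16 = G12 NAND G7 = H NAND L = H
G17 = G16 NAND G8 = H NAND L = H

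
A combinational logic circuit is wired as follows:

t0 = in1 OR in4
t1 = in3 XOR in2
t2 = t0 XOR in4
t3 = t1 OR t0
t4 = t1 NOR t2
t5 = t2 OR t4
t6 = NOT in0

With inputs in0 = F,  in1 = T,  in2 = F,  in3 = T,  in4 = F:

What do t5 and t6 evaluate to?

t5 = T; t6 = T

t0 = in1 OR in4 = T OR F = T
t1 = in3 XOR in2 = T XOR F = T
t2 = t0 XOR in4 = T XOR F = T
t4 = t1 NOR t2 = T NOR T = F
t5 = t2 OR t4 = T OR F = T
t6 = NOT in0 = NOT F = T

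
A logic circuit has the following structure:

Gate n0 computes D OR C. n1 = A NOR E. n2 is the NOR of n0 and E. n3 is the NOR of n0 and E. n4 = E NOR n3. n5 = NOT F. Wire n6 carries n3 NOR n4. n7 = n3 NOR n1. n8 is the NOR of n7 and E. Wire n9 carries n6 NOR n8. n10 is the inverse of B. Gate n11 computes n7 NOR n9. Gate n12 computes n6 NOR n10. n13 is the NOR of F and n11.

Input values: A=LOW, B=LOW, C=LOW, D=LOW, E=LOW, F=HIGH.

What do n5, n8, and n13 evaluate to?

n5 = LOW; n8 = HIGH; n13 = LOW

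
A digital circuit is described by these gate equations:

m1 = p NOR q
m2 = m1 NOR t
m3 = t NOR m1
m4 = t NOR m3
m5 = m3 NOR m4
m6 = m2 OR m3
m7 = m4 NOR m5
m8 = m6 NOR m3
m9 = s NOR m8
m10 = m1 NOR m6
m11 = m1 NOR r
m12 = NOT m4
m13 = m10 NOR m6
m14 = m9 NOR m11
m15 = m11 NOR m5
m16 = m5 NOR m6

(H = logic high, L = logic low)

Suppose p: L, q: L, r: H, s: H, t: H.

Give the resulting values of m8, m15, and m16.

m1 = p NOR q = L NOR L = H
m2 = m1 NOR t = H NOR H = L
m3 = t NOR m1 = H NOR H = L
m4 = t NOR m3 = H NOR L = L
m5 = m3 NOR m4 = L NOR L = H
m6 = m2 OR m3 = L OR L = L
m8 = m6 NOR m3 = L NOR L = H
m11 = m1 NOR r = H NOR H = L
m15 = m11 NOR m5 = L NOR H = L
m16 = m5 NOR m6 = H NOR L = L

m8 = H  m15 = L  m16 = L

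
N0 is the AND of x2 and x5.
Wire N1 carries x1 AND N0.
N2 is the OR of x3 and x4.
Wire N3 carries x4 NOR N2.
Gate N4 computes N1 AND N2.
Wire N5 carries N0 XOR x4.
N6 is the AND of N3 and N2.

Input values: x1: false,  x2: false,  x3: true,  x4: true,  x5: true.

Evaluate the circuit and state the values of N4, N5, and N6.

N4 = false  N5 = true  N6 = false

N0 = x2 AND x5 = false AND true = false
N1 = x1 AND N0 = false AND false = false
N2 = x3 OR x4 = true OR true = true
N3 = x4 NOR N2 = true NOR true = false
N4 = N1 AND N2 = false AND true = false
N5 = N0 XOR x4 = false XOR true = true
N6 = N3 AND N2 = false AND true = false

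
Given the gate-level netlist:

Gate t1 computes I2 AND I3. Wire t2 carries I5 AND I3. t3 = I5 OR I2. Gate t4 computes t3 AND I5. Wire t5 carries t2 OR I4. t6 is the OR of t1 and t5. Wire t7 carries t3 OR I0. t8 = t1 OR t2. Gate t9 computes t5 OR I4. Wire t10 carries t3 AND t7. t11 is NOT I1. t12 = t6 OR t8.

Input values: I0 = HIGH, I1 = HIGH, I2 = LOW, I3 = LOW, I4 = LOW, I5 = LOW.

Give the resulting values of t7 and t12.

t1 = I2 AND I3 = LOW AND LOW = LOW
t2 = I5 AND I3 = LOW AND LOW = LOW
t3 = I5 OR I2 = LOW OR LOW = LOW
t5 = t2 OR I4 = LOW OR LOW = LOW
t6 = t1 OR t5 = LOW OR LOW = LOW
t7 = t3 OR I0 = LOW OR HIGH = HIGH
t8 = t1 OR t2 = LOW OR LOW = LOW
t12 = t6 OR t8 = LOW OR LOW = LOW

t7 = HIGH; t12 = LOW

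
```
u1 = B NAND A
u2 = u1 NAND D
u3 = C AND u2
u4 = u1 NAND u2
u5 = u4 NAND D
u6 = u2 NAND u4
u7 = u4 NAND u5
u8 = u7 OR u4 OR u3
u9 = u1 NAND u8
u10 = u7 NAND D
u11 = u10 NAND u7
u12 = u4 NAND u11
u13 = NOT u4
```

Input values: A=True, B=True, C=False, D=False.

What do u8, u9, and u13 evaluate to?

u8 = True; u9 = True; u13 = False

u1 = B NAND A = True NAND True = False
u2 = u1 NAND D = False NAND False = True
u3 = C AND u2 = False AND True = False
u4 = u1 NAND u2 = False NAND True = True
u5 = u4 NAND D = True NAND False = True
u7 = u4 NAND u5 = True NAND True = False
u8 = u7 OR u4 OR u3 = False OR True OR False = True
u9 = u1 NAND u8 = False NAND True = True
u13 = NOT u4 = NOT True = False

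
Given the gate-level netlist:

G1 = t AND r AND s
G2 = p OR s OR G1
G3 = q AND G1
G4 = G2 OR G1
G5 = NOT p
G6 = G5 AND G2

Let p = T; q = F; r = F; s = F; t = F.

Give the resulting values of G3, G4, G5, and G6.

G3 = F; G4 = T; G5 = F; G6 = F

G1 = t AND r AND s = F AND F AND F = F
G2 = p OR s OR G1 = T OR F OR F = T
G3 = q AND G1 = F AND F = F
G4 = G2 OR G1 = T OR F = T
G5 = NOT p = NOT T = F
G6 = G5 AND G2 = F AND T = F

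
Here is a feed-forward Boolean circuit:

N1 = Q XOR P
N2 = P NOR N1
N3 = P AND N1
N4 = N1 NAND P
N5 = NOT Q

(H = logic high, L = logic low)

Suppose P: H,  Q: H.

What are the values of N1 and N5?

N1 = L, N5 = L

N1 = Q XOR P = H XOR H = L
N5 = NOT Q = NOT H = L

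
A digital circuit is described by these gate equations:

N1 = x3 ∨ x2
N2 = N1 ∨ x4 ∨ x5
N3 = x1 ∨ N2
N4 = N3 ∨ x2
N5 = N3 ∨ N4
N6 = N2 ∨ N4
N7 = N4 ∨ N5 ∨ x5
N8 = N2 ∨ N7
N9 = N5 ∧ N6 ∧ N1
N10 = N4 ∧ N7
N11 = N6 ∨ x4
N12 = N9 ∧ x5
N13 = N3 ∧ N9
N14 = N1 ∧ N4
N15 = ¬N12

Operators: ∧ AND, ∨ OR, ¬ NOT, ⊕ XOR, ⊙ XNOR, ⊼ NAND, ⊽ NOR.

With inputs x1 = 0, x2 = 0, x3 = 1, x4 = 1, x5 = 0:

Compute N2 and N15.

N1 = x3 OR x2 = 1 OR 0 = 1
N2 = N1 OR x4 OR x5 = 1 OR 1 OR 0 = 1
N3 = x1 OR N2 = 0 OR 1 = 1
N4 = N3 OR x2 = 1 OR 0 = 1
N5 = N3 OR N4 = 1 OR 1 = 1
N6 = N2 OR N4 = 1 OR 1 = 1
N9 = N5 AND N6 AND N1 = 1 AND 1 AND 1 = 1
N12 = N9 AND x5 = 1 AND 0 = 0
N15 = NOT N12 = NOT 0 = 1

N2 = 1, N15 = 1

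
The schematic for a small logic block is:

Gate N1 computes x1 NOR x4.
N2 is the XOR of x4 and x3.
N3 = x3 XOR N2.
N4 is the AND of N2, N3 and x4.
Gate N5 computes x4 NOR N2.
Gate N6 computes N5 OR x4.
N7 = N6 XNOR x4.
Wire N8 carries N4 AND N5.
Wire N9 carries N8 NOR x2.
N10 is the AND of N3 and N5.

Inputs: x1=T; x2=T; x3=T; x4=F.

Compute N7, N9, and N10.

N2 = x4 XOR x3 = F XOR T = T
N3 = x3 XOR N2 = T XOR T = F
N4 = N2 AND N3 AND x4 = T AND F AND F = F
N5 = x4 NOR N2 = F NOR T = F
N6 = N5 OR x4 = F OR F = F
N7 = N6 XNOR x4 = F XNOR F = T
N8 = N4 AND N5 = F AND F = F
N9 = N8 NOR x2 = F NOR T = F
N10 = N3 AND N5 = F AND F = F

N7 = T; N9 = F; N10 = F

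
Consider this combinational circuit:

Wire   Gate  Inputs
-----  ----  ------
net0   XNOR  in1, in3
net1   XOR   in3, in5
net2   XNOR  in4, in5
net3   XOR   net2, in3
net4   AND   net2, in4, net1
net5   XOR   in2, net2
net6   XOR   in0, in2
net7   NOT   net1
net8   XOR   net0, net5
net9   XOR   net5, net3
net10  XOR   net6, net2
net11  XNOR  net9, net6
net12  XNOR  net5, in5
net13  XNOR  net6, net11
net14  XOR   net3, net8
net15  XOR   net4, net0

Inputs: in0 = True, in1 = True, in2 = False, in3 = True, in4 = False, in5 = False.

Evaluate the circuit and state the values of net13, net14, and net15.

net0 = in1 XNOR in3 = True XNOR True = True
net1 = in3 XOR in5 = True XOR False = True
net2 = in4 XNOR in5 = False XNOR False = True
net3 = net2 XOR in3 = True XOR True = False
net4 = net2 AND in4 AND net1 = True AND False AND True = False
net5 = in2 XOR net2 = False XOR True = True
net6 = in0 XOR in2 = True XOR False = True
net8 = net0 XOR net5 = True XOR True = False
net9 = net5 XOR net3 = True XOR False = True
net11 = net9 XNOR net6 = True XNOR True = True
net13 = net6 XNOR net11 = True XNOR True = True
net14 = net3 XOR net8 = False XOR False = False
net15 = net4 XOR net0 = False XOR True = True

net13 = True, net14 = False, net15 = True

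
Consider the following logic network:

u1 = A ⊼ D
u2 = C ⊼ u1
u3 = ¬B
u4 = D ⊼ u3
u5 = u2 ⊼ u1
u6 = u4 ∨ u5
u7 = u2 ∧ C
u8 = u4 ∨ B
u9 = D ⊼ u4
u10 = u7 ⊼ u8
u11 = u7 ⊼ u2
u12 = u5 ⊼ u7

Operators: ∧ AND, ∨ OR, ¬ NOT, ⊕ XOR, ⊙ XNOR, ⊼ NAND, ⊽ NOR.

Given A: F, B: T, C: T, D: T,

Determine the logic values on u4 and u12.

u1 = A NAND D = F NAND T = T
u2 = C NAND u1 = T NAND T = F
u3 = NOT B = NOT T = F
u4 = D NAND u3 = T NAND F = T
u5 = u2 NAND u1 = F NAND T = T
u7 = u2 AND C = F AND T = F
u12 = u5 NAND u7 = T NAND F = T

u4 = T  u12 = T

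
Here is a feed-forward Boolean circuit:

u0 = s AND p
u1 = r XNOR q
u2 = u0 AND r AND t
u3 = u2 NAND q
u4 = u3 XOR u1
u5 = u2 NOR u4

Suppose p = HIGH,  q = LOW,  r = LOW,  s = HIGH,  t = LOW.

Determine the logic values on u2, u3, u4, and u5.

u0 = s AND p = HIGH AND HIGH = HIGH
u1 = r XNOR q = LOW XNOR LOW = HIGH
u2 = u0 AND r AND t = HIGH AND LOW AND LOW = LOW
u3 = u2 NAND q = LOW NAND LOW = HIGH
u4 = u3 XOR u1 = HIGH XOR HIGH = LOW
u5 = u2 NOR u4 = LOW NOR LOW = HIGH

u2 = LOW, u3 = HIGH, u4 = LOW, u5 = HIGH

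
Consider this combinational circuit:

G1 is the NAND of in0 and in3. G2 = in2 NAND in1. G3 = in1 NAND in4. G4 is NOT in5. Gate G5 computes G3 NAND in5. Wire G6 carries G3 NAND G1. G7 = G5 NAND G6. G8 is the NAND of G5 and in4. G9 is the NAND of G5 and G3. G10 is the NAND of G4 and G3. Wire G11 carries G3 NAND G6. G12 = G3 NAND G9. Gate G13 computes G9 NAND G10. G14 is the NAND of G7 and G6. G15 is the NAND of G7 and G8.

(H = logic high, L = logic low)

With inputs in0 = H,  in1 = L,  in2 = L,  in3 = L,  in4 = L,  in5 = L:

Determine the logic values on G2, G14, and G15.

G2 = H, G14 = H, G15 = L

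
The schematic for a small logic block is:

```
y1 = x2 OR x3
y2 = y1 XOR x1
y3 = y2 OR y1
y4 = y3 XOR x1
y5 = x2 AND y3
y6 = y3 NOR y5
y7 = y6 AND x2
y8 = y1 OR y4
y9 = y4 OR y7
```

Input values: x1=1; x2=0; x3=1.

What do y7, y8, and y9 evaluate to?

y1 = x2 OR x3 = 0 OR 1 = 1
y2 = y1 XOR x1 = 1 XOR 1 = 0
y3 = y2 OR y1 = 0 OR 1 = 1
y4 = y3 XOR x1 = 1 XOR 1 = 0
y5 = x2 AND y3 = 0 AND 1 = 0
y6 = y3 NOR y5 = 1 NOR 0 = 0
y7 = y6 AND x2 = 0 AND 0 = 0
y8 = y1 OR y4 = 1 OR 0 = 1
y9 = y4 OR y7 = 0 OR 0 = 0

y7 = 0, y8 = 1, y9 = 0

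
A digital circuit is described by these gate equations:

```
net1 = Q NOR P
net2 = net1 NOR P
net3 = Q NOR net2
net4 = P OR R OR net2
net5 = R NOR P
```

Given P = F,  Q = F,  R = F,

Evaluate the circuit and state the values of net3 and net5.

net1 = Q NOR P = F NOR F = T
net2 = net1 NOR P = T NOR F = F
net3 = Q NOR net2 = F NOR F = T
net5 = R NOR P = F NOR F = T

net3 = T, net5 = T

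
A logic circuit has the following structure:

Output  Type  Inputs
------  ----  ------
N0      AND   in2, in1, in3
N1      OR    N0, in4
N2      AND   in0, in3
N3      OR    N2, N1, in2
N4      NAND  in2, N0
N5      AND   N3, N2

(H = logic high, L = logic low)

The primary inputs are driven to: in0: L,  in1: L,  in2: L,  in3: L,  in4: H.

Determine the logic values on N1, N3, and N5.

N0 = in2 AND in1 AND in3 = L AND L AND L = L
N1 = N0 OR in4 = L OR H = H
N2 = in0 AND in3 = L AND L = L
N3 = N2 OR N1 OR in2 = L OR H OR L = H
N5 = N3 AND N2 = H AND L = L

N1 = H; N3 = H; N5 = L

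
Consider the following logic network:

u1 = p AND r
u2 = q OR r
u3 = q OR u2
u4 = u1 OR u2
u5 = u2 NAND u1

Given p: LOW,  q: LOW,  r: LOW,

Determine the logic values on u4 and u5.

u4 = LOW, u5 = HIGH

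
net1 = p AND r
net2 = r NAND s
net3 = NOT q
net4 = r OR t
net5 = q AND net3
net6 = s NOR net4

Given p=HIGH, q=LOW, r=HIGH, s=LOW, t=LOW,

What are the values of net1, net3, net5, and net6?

net1 = HIGH, net3 = HIGH, net5 = LOW, net6 = LOW

net1 = p AND r = HIGH AND HIGH = HIGH
net3 = NOT q = NOT LOW = HIGH
net4 = r OR t = HIGH OR LOW = HIGH
net5 = q AND net3 = LOW AND HIGH = LOW
net6 = s NOR net4 = LOW NOR HIGH = LOW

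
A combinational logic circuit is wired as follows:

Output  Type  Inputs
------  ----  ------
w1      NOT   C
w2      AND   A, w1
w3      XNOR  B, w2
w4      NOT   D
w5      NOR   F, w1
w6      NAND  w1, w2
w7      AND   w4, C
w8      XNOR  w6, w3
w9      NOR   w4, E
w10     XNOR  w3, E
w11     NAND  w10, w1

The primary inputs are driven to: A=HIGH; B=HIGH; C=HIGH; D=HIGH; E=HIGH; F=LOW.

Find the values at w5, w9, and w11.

w5 = HIGH, w9 = LOW, w11 = HIGH

w1 = NOT C = NOT HIGH = LOW
w2 = A AND w1 = HIGH AND LOW = LOW
w3 = B XNOR w2 = HIGH XNOR LOW = LOW
w4 = NOT D = NOT HIGH = LOW
w5 = F NOR w1 = LOW NOR LOW = HIGH
w9 = w4 NOR E = LOW NOR HIGH = LOW
w10 = w3 XNOR E = LOW XNOR HIGH = LOW
w11 = w10 NAND w1 = LOW NAND LOW = HIGH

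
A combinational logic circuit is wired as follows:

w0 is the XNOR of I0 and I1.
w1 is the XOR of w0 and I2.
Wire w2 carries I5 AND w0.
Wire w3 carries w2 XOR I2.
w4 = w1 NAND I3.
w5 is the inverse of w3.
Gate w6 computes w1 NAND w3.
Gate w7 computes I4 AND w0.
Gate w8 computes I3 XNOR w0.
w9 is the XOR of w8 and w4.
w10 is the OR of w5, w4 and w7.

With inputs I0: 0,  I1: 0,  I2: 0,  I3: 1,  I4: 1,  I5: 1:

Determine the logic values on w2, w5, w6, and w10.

w2 = 1; w5 = 0; w6 = 0; w10 = 1

w0 = I0 XNOR I1 = 0 XNOR 0 = 1
w1 = w0 XOR I2 = 1 XOR 0 = 1
w2 = I5 AND w0 = 1 AND 1 = 1
w3 = w2 XOR I2 = 1 XOR 0 = 1
w4 = w1 NAND I3 = 1 NAND 1 = 0
w5 = NOT w3 = NOT 1 = 0
w6 = w1 NAND w3 = 1 NAND 1 = 0
w7 = I4 AND w0 = 1 AND 1 = 1
w10 = w5 OR w4 OR w7 = 0 OR 0 OR 1 = 1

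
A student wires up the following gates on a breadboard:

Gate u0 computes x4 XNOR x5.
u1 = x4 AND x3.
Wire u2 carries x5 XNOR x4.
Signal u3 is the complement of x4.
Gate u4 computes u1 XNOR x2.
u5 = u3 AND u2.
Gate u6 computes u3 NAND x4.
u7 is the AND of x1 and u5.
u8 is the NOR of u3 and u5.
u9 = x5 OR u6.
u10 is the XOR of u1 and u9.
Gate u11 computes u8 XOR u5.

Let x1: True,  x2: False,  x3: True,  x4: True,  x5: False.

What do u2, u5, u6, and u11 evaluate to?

u2 = x5 XNOR x4 = False XNOR True = False
u3 = NOT x4 = NOT True = False
u5 = u3 AND u2 = False AND False = False
u6 = u3 NAND x4 = False NAND True = True
u8 = u3 NOR u5 = False NOR False = True
u11 = u8 XOR u5 = True XOR False = True

u2 = False, u5 = False, u6 = True, u11 = True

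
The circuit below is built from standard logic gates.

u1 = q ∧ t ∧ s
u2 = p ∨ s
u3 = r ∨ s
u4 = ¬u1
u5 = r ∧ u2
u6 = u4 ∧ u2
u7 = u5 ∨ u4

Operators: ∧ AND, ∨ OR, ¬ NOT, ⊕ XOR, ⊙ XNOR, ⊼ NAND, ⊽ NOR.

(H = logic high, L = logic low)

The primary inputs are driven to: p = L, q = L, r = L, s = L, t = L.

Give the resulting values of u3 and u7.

u1 = q AND t AND s = L AND L AND L = L
u2 = p OR s = L OR L = L
u3 = r OR s = L OR L = L
u4 = NOT u1 = NOT L = H
u5 = r AND u2 = L AND L = L
u7 = u5 OR u4 = L OR H = H

u3 = L, u7 = H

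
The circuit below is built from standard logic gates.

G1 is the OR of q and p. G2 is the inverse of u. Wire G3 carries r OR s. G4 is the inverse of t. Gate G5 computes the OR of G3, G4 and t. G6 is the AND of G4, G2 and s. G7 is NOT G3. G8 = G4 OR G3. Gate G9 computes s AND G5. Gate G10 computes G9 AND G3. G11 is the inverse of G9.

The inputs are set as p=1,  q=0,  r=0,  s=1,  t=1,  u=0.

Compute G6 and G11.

G2 = NOT u = NOT 0 = 1
G3 = r OR s = 0 OR 1 = 1
G4 = NOT t = NOT 1 = 0
G5 = G3 OR G4 OR t = 1 OR 0 OR 1 = 1
G6 = G4 AND G2 AND s = 0 AND 1 AND 1 = 0
G9 = s AND G5 = 1 AND 1 = 1
G11 = NOT G9 = NOT 1 = 0

G6 = 0; G11 = 0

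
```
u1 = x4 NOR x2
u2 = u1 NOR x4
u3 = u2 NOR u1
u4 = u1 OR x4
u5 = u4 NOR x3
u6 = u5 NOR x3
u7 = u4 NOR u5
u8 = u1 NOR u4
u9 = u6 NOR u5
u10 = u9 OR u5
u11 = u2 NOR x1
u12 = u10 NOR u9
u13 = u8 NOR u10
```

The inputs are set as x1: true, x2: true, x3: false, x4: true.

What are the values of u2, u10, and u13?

u2 = false, u10 = false, u13 = true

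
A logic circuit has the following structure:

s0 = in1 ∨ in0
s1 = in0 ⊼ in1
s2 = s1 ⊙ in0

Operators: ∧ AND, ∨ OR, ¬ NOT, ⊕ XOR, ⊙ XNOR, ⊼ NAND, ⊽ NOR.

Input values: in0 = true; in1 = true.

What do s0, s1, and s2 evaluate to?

s0 = true, s1 = false, s2 = false

s0 = in1 OR in0 = true OR true = true
s1 = in0 NAND in1 = true NAND true = false
s2 = s1 XNOR in0 = false XNOR true = false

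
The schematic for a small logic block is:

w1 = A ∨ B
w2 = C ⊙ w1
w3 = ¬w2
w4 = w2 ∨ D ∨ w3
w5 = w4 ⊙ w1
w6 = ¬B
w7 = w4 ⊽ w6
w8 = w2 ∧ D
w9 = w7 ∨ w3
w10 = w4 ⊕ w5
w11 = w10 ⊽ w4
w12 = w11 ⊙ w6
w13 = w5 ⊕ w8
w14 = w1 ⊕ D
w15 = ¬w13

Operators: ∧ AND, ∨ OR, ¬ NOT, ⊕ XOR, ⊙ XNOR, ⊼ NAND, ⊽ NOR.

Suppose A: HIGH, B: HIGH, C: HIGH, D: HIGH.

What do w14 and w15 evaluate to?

w1 = A OR B = HIGH OR HIGH = HIGH
w2 = C XNOR w1 = HIGH XNOR HIGH = HIGH
w3 = NOT w2 = NOT HIGH = LOW
w4 = w2 OR D OR w3 = HIGH OR HIGH OR LOW = HIGH
w5 = w4 XNOR w1 = HIGH XNOR HIGH = HIGH
w8 = w2 AND D = HIGH AND HIGH = HIGH
w13 = w5 XOR w8 = HIGH XOR HIGH = LOW
w14 = w1 XOR D = HIGH XOR HIGH = LOW
w15 = NOT w13 = NOT LOW = HIGH

w14 = LOW  w15 = HIGH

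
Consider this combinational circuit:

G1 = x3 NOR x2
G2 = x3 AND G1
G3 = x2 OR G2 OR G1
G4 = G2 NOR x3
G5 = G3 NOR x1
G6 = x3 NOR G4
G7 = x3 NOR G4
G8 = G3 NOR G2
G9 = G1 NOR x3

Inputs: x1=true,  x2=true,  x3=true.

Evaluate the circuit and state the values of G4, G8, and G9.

G4 = false  G8 = false  G9 = false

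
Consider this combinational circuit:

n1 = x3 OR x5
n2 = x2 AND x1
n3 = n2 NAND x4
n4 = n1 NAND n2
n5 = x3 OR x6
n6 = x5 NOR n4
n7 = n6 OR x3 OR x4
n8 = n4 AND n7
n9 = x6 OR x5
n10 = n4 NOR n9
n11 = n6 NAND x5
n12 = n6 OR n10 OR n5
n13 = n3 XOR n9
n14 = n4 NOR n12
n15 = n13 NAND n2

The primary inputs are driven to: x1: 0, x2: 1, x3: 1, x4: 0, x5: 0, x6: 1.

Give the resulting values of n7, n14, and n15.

n1 = x3 OR x5 = 1 OR 0 = 1
n2 = x2 AND x1 = 1 AND 0 = 0
n3 = n2 NAND x4 = 0 NAND 0 = 1
n4 = n1 NAND n2 = 1 NAND 0 = 1
n5 = x3 OR x6 = 1 OR 1 = 1
n6 = x5 NOR n4 = 0 NOR 1 = 0
n7 = n6 OR x3 OR x4 = 0 OR 1 OR 0 = 1
n9 = x6 OR x5 = 1 OR 0 = 1
n10 = n4 NOR n9 = 1 NOR 1 = 0
n12 = n6 OR n10 OR n5 = 0 OR 0 OR 1 = 1
n13 = n3 XOR n9 = 1 XOR 1 = 0
n14 = n4 NOR n12 = 1 NOR 1 = 0
n15 = n13 NAND n2 = 0 NAND 0 = 1

n7 = 1, n14 = 0, n15 = 1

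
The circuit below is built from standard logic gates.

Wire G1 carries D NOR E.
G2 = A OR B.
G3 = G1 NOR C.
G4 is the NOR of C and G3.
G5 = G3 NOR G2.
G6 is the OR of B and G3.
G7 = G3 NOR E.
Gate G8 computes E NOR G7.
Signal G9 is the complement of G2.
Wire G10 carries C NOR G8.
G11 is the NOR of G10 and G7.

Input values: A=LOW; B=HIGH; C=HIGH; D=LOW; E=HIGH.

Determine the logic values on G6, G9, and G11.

G1 = D NOR E = LOW NOR HIGH = LOW
G2 = A OR B = LOW OR HIGH = HIGH
G3 = G1 NOR C = LOW NOR HIGH = LOW
G6 = B OR G3 = HIGH OR LOW = HIGH
G7 = G3 NOR E = LOW NOR HIGH = LOW
G8 = E NOR G7 = HIGH NOR LOW = LOW
G9 = NOT G2 = NOT HIGH = LOW
G10 = C NOR G8 = HIGH NOR LOW = LOW
G11 = G10 NOR G7 = LOW NOR LOW = HIGH

G6 = HIGH, G9 = LOW, G11 = HIGH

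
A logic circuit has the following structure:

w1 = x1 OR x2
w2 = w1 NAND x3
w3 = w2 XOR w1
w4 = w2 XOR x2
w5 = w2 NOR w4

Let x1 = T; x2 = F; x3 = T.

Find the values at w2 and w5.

w1 = x1 OR x2 = T OR F = T
w2 = w1 NAND x3 = T NAND T = F
w4 = w2 XOR x2 = F XOR F = F
w5 = w2 NOR w4 = F NOR F = T

w2 = F  w5 = T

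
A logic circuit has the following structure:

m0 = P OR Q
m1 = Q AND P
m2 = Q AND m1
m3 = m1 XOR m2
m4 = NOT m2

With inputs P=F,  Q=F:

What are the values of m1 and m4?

m1 = Q AND P = F AND F = F
m2 = Q AND m1 = F AND F = F
m4 = NOT m2 = NOT F = T

m1 = F, m4 = T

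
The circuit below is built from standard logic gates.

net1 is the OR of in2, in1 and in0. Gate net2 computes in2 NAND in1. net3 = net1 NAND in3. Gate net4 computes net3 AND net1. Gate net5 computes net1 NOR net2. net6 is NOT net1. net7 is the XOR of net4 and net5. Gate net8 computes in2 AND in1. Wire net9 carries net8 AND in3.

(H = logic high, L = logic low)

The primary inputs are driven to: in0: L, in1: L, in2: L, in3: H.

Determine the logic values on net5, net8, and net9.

net5 = L; net8 = L; net9 = L

net1 = in2 OR in1 OR in0 = L OR L OR L = L
net2 = in2 NAND in1 = L NAND L = H
net5 = net1 NOR net2 = L NOR H = L
net8 = in2 AND in1 = L AND L = L
net9 = net8 AND in3 = L AND H = L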